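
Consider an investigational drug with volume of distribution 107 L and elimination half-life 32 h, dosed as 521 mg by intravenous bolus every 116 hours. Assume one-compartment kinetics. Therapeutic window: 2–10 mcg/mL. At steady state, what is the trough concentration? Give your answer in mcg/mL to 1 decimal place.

0.4 mcg/mL

Over one 116-h interval, 116/32 ≈ 3.625 half-lives elapse, leaving f ≈ 0.0811 of each dose.
Accumulation ratio R = 1/(1 − f) ≈ 1/0.9189 ≈ 1.0883.
Each bolus raises the concentration by D/Vd = 521/107 ≈ 4.869 mcg/mL.
Steady-state peak Cmax,ss = C₀·R ≈ 4.869 × 1.0883 ≈ 5.299 mcg/mL.
One interval later, Cmin,ss = Cmax,ss·e^(−kτ) ≈ 5.299 × 0.0811 ≈ 0.430 mcg/mL.
Trough 0.4 mcg/mL vs MEC 2 mcg/mL: subtherapeutic.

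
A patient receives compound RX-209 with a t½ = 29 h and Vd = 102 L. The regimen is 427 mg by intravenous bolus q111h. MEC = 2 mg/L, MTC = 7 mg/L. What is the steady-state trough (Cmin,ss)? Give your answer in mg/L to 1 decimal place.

0.3 mg/L

Over one 111-h interval, 111/29 ≈ 3.8276 half-lives elapse, leaving f ≈ 0.0704 of each dose.
Accumulation ratio R = 1/(1 − f) ≈ 1/0.9296 ≈ 1.0757.
Each bolus raises the concentration by D/Vd = 427/102 ≈ 4.186 mg/L.
Steady-state peak Cmax,ss = C₀·R ≈ 4.186 × 1.0757 ≈ 4.503 mg/L.
Steady-state trough Cmin,ss = Cmax,ss·f ≈ 4.503 × 0.0704 ≈ 0.317 mg/L.
Trough 0.3 mg/L vs MEC 2 mg/L: subtherapeutic.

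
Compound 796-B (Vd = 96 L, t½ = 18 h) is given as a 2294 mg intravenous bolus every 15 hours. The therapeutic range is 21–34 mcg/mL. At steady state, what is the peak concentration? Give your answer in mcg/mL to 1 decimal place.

54.5 mcg/mL

Over one 15-h interval, 15/18 ≈ 0.83333 half-lives elapse, leaving f ≈ 0.5612 of each dose.
At steady state, accumulation factor R = 1/(1 − e^(−kτ)) ≈ 2.2789.
Each bolus raises the concentration by D/Vd = 2294/96 ≈ 23.896 mcg/mL.
Steady-state peak Cmax,ss = C₀·R ≈ 23.896 × 2.2789 ≈ 54.457 mcg/mL.
Peak 54.5 mcg/mL vs MTC 34 mcg/mL: exceeds toxic threshold.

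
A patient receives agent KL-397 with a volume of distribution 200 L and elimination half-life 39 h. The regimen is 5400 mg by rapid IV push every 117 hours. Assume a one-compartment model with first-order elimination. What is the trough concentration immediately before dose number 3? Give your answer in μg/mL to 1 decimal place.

3.8 μg/mL

f = (1/2)^(τ/t½) = (1/2)^(117/39) ≈ 0.1250.
C₀ = D/Vd = 5400/200 ≈ 27.000 μg/mL.
Before the 3rd dose, 2 doses have been given. Superposition: Cmin = C₀·(f + f²).
≈ 27.000 × (0.1250 + 0.0156) ≈ 27.000 × 0.1406 ≈ 3.796 μg/mL.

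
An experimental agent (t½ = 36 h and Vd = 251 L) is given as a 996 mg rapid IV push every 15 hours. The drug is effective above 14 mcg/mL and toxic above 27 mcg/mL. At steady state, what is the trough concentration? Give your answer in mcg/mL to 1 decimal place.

k = ln2/t½ = ln2/36 ≈ 0.019254 h⁻¹; fraction remaining f = e^(−kτ) = e^(−0.019254×15) ≈ 0.7492.
Each bolus raises the concentration by D/Vd = 996/251 ≈ 3.968 mcg/mL.
Steady-state trough Cmin,ss = C₀·f/(1−f) ≈ 3.968 × 0.7492/0.2508 ≈ 11.853 mcg/mL.
Trough 11.9 mcg/mL vs MEC 14 mcg/mL: subtherapeutic.

11.9 mcg/mL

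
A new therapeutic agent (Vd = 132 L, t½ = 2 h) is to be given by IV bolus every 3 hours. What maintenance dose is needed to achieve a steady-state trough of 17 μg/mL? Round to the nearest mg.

4103 mg

τ/t½ = 3/2 ≈ 1.5, so f = (1/2)^(3/2) ≈ 0.353553.
Cmin,ss = (D/Vd)·f/(1−f), so D = Cmin,ss·Vd·(1−f)/f.
D = 17 × 132 × (1−f)/f ≈ 17 × 132 × 1.82843 ≈ 4103.00 mg.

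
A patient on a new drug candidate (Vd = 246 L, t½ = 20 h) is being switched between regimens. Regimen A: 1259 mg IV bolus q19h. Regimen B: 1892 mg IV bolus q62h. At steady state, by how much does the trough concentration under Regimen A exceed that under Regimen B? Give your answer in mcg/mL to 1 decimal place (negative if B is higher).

Regimen A: f = (1/2)^(19/20) ≈ 0.5176; Cmin,ss = (1259/246)·f/(1−f) ≈ 5.491 mcg/mL.
Regimen B: f = (1/2)^(62/20) ≈ 0.1166; Cmin,ss = (1892/246)·f/(1−f) ≈ 1.015 mcg/mL.
Difference ≈ 5.491 − 1.015 ≈ 4.476 mcg/mL.

4.5 mcg/mL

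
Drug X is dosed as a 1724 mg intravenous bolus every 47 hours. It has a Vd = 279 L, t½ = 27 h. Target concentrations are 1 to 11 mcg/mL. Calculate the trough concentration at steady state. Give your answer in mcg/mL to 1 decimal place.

2.6 mcg/mL

k = ln2/t½ = ln2/27 ≈ 0.025672 h⁻¹; fraction remaining f = e^(−kτ) = e^(−0.025672×47) ≈ 0.2992.
Each bolus raises the concentration by D/Vd = 1724/279 ≈ 6.179 mcg/mL.
Steady-state trough Cmin,ss = C₀·f/(1−f) ≈ 6.179 × 0.2992/0.7008 ≈ 2.638 mcg/mL.
Trough 2.6 mcg/mL vs MEC 1 mcg/mL: adequate.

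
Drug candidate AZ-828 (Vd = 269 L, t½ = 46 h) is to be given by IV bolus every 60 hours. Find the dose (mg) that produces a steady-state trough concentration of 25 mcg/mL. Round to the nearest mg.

τ/t½ = 60/46 ≈ 1.3043, so f = (1/2)^(60/46) ≈ 0.404904.
Cmin,ss = (D/Vd)·f/(1−f), so D = Cmin,ss·Vd·(1−f)/f.
D = 25 × 269 × (1−f)/f ≈ 25 × 269 × 1.46972 ≈ 9883.87 mg.

9884 mg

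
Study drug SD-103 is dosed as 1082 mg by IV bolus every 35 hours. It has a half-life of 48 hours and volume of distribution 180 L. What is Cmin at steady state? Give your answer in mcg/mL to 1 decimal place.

τ/t½ = 35/48 ≈ 0.72917, so fraction remaining f = (1/2)^(35/48) ≈ 0.6033.
Single-dose peak C₀ = D/Vd = 1082/180 ≈ 6.011 mcg/mL.
Steady-state trough Cmin,ss = C₀·f/(1−f) ≈ 6.011 × 0.6033/0.3967 ≈ 9.142 mcg/mL.

9.1 mcg/mL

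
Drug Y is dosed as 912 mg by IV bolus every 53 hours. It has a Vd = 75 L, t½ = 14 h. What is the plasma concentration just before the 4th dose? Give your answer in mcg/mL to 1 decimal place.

f = (1/2)^(τ/t½) = (1/2)^(53/14) ≈ 0.0725.
C₀ = D/Vd = 912/75 ≈ 12.160 mcg/mL.
Before the 4th dose, 3 doses have been given. Superposition: Cmin = C₀·(f + f² + … + f^3).
≈ 12.160 × (0.0725 + 0.0053 + 0.0004) ≈ 12.160 × 0.0782 ≈ 0.951 mcg/mL.

1.0 mcg/mL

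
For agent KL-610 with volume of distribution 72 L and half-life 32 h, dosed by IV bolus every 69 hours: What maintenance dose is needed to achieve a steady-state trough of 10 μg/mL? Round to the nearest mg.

2489 mg

τ/t½ = 69/32 ≈ 2.1562, so f = (1/2)^(69/32) ≈ 0.224339.
Cmin,ss = (D/Vd)·f/(1−f), so D = Cmin,ss·Vd·(1−f)/f.
D = 10 × 72 × (1−f)/f ≈ 10 × 72 × 3.45754 ≈ 2489.43 mg.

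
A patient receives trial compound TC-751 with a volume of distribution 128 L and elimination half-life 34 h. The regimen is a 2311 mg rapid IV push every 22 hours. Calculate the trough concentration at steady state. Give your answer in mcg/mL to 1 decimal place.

τ/t½ = 22/34 ≈ 0.64706, so fraction remaining f = (1/2)^(22/34) ≈ 0.6386.
Accumulation ratio R = 1/(1 − f) ≈ 1/0.3614 ≈ 2.7670.
Single-dose peak C₀ = D/Vd = 2311/128 ≈ 18.055 mcg/mL.
Cmax,ss = C₀/(1 − f) ≈ 18.055/0.3614 ≈ 49.958 mcg/mL.
One interval later, Cmin,ss = Cmax,ss·e^(−kτ) ≈ 49.958 × 0.6386 ≈ 31.903 mcg/mL.

31.9 mcg/mL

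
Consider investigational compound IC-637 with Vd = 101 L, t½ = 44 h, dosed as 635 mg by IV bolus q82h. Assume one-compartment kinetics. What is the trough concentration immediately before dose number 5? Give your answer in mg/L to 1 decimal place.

2.4 mg/L

f = (1/2)^(τ/t½) = (1/2)^(82/44) ≈ 0.2748.
C₀ = D/Vd = 635/101 ≈ 6.287 mg/L.
Before the 5th dose, 4 doses have been given. Superposition: Cmin = C₀·(f + f² + … + f^4).
≈ 6.287 × (0.2748 + 0.0755 + 0.0208 + 0.0057) ≈ 6.287 × 0.3768 ≈ 2.369 mg/L.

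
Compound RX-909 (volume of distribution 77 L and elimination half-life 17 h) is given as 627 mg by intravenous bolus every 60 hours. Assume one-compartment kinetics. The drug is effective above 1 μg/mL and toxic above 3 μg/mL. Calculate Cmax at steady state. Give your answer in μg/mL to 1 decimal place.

8.9 μg/mL

k = ln2/t½ = ln2/17 ≈ 0.040773 h⁻¹; fraction remaining f = e^(−kτ) = e^(−0.040773×60) ≈ 0.0866.
At steady state, accumulation factor R = 1/(1 − e^(−kτ)) ≈ 1.0948.
Single-dose peak C₀ = D/Vd = 627/77 ≈ 8.143 μg/mL.
Steady-state peak Cmax,ss = C₀·R ≈ 8.143 × 1.0948 ≈ 8.915 μg/mL.
Peak 8.9 μg/mL vs MTC 3 μg/mL: exceeds toxic threshold.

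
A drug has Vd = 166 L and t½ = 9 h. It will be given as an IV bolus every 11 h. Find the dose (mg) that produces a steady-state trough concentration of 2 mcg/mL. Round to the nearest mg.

443 mg

τ/t½ = 11/9 ≈ 1.2222, so f = (1/2)^(11/9) ≈ 0.428622.
Cmin,ss = (D/Vd)·f/(1−f), so D = Cmin,ss·Vd·(1−f)/f.
D = 2 × 166 × (1−f)/f ≈ 2 × 166 × 1.33306 ≈ 442.58 mg.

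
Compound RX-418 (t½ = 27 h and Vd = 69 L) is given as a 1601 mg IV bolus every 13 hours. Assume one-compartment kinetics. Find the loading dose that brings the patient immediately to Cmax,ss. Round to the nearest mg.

5642 mg

f = (1/2)^(13/27) ≈ 0.716242; accumulation ratio R = 1/(1−f) ≈ 3.52413.
Loading dose to hit Cmax,ss on first dose: D_load = D_maint·R ≈ 1601 × 3.52413 ≈ 5642.13 mg.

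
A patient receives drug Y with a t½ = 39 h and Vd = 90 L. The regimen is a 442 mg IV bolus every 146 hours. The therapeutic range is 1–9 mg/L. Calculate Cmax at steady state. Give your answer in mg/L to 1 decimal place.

Over one 146-h interval, 146/39 ≈ 3.7436 half-lives elapse, leaving f ≈ 0.0747 of each dose.
At steady state, accumulation factor R = 1/(1 − e^(−kτ)) ≈ 1.0807.
Each bolus raises the concentration by D/Vd = 442/90 ≈ 4.911 mg/L.
Cmax,ss = C₀/(1 − f) ≈ 4.911/0.9253 ≈ 5.307 mg/L.
Peak 5.3 mg/L vs MTC 9 mg/L: below toxic threshold.

5.3 mg/L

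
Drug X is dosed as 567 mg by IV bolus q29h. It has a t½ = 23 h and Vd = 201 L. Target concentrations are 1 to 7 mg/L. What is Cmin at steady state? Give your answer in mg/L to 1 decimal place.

k = ln2/t½ = ln2/23 ≈ 0.030137 h⁻¹; fraction remaining f = e^(−kτ) = e^(−0.030137×29) ≈ 0.4173.
Accumulation ratio R = 1/(1 − f) ≈ 1/0.5827 ≈ 1.7161.
Each bolus raises the concentration by D/Vd = 567/201 ≈ 2.821 mg/L.
Cmax,ss = C₀/(1 − f) ≈ 2.821/0.5827 ≈ 4.841 mg/L.
Steady-state trough Cmin,ss = Cmax,ss·f ≈ 4.841 × 0.4173 ≈ 2.020 mg/L.
Trough 2.0 mg/L vs MEC 1 mg/L: adequate.

2.0 mg/L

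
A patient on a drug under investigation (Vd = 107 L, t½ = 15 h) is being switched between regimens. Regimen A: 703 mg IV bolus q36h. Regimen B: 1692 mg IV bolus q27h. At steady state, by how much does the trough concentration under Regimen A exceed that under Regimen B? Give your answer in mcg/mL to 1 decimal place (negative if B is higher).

-4.8 mcg/mL

Regimen A: f = (1/2)^(36/15) ≈ 0.1895; Cmin,ss = (703/107)·f/(1−f) ≈ 1.536 mcg/mL.
Regimen B: f = (1/2)^(27/15) ≈ 0.2872; Cmin,ss = (1692/107)·f/(1−f) ≈ 6.371 mcg/mL.
Difference ≈ 1.536 − 6.371 ≈ -4.835 mcg/mL.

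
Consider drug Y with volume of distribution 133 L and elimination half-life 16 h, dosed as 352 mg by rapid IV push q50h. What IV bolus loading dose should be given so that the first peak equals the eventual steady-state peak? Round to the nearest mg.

f = (1/2)^(50/16) ≈ 0.114626; accumulation ratio R = 1/(1−f) ≈ 1.12947.
Loading dose to hit Cmax,ss on first dose: D_load = D_maint·R ≈ 352 × 1.12947 ≈ 397.57 mg.

398 mg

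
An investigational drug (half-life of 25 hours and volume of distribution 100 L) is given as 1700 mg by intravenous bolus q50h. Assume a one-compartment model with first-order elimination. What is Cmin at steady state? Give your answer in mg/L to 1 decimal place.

τ = 50 h = 2 half-lives, so f = (1/2)^2 = 0.25.
At steady state, R = 1/(1 − 0.25) = 4/3.
Single-dose peak C₀ = D/Vd = 1700/100 = 17 mg/L.
Steady-state peak Cmax,ss = C₀·R = 17 × 4/3 ≈ 22.667 mg/L.
Steady-state trough Cmin,ss = Cmax,ss·f ≈ 22.667 × 0.25 ≈ 5.667 mg/L.

5.7 mg/L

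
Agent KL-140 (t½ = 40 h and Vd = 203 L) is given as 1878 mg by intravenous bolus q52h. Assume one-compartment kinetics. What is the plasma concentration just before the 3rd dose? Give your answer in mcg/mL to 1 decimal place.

f = (1/2)^(τ/t½) = (1/2)^(52/40) ≈ 0.4061.
C₀ = D/Vd = 1878/203 ≈ 9.251 mcg/mL.
Before the 3rd dose, 2 doses have been given. Superposition: Cmin = C₀·(f + f²).
≈ 9.251 × (0.4061 + 0.1649) ≈ 9.251 × 0.5710 ≈ 5.282 mcg/mL.

5.3 mcg/mL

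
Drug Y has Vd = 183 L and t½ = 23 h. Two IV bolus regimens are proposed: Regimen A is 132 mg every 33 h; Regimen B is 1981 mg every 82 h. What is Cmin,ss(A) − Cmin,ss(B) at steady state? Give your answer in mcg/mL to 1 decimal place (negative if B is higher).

-0.6 mcg/mL

Regimen A: f = (1/2)^(33/23) ≈ 0.3699; Cmin,ss = (132/183)·f/(1−f) ≈ 0.423 mcg/mL.
Regimen B: f = (1/2)^(82/23) ≈ 0.0845; Cmin,ss = (1981/183)·f/(1−f) ≈ 0.999 mcg/mL.
Difference ≈ 0.423 − 0.999 ≈ -0.576 mcg/mL.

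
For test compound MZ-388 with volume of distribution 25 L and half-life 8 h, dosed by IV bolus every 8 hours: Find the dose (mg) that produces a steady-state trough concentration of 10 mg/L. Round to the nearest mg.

τ/t½ = 8/8 ≈ 1, so f = (1/2)^(8/8) ≈ 0.500000.
Cmin,ss = (D/Vd)·f/(1−f), so D = Cmin,ss·Vd·(1−f)/f.
D = 10 × 25 × (1−f)/f ≈ 10 × 25 × 1.00000 ≈ 250.00 mg.

250 mg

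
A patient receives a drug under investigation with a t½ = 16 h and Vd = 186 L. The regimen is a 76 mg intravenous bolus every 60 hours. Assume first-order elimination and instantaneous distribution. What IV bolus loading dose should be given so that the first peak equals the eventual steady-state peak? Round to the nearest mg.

82 mg

f = (1/2)^(60/16) ≈ 0.074325; accumulation ratio R = 1/(1−f) ≈ 1.08029.
Loading dose to hit Cmax,ss on first dose: D_load = D_maint·R ≈ 76 × 1.08029 ≈ 82.10 mg.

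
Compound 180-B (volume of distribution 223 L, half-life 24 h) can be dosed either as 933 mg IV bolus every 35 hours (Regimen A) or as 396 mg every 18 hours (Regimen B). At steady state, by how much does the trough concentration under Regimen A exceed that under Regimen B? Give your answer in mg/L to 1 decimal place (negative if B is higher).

-0.2 mg/L

Regimen A: f = (1/2)^(35/24) ≈ 0.3639; Cmin,ss = (933/223)·f/(1−f) ≈ 2.394 mg/L.
Regimen B: f = (1/2)^(18/24) ≈ 0.5946; Cmin,ss = (396/223)·f/(1−f) ≈ 2.605 mg/L.
Difference ≈ 2.394 − 2.605 ≈ -0.211 mg/L.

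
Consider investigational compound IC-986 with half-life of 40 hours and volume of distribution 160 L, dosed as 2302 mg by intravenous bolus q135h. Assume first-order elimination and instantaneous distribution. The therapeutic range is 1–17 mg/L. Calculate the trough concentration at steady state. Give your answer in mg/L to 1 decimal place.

1.5 mg/L

k = ln2/t½ = ln2/40 ≈ 0.017329 h⁻¹; fraction remaining f = e^(−kτ) = e^(−0.017329×135) ≈ 0.0964.
Each bolus raises the concentration by D/Vd = 2302/160 ≈ 14.387 mg/L.
Steady-state trough Cmin,ss = C₀·f/(1−f) ≈ 14.387 × 0.0964/0.9036 ≈ 1.535 mg/L.
Trough 1.5 mg/L vs MEC 1 mg/L: adequate.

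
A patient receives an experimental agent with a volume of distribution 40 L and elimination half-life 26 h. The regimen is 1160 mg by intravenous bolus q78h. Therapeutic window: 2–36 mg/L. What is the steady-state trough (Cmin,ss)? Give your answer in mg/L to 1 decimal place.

4.1 mg/L

τ = 78 h = 3 half-lives, so f = (1/2)^3 = 0.125.
At steady state, R = 1/(1 − 0.125) = 8/7.
Single-dose peak C₀ = D/Vd = 1160/40 = 29 mg/L.
Steady-state peak Cmax,ss = C₀·R = 29 × 8/7 ≈ 33.143 mg/L.
Steady-state trough Cmin,ss = Cmax,ss·f ≈ 33.143 × 0.125 ≈ 4.143 mg/L.
Trough 4.1 mg/L vs MEC 2 mg/L: adequate.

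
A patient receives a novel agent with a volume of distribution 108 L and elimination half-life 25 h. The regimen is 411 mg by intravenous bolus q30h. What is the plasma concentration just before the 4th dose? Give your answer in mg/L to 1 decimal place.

f = (1/2)^(τ/t½) = (1/2)^(30/25) ≈ 0.4353.
C₀ = D/Vd = 411/108 ≈ 3.806 mg/L.
Before the 4th dose, 3 doses have been given. Superposition: Cmin = C₀·(f + f² + … + f^3).
≈ 3.806 × (0.4353 + 0.1895 + 0.0825) ≈ 3.806 × 0.7073 ≈ 2.692 mg/L.

2.7 mg/L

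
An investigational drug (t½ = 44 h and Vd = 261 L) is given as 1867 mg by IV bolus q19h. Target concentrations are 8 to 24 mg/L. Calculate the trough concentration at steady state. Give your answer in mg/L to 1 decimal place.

20.5 mg/L

Over one 19-h interval, 19/44 ≈ 0.43182 half-lives elapse, leaving f ≈ 0.7413 of each dose.
At steady state, accumulation factor R = 1/(1 − e^(−kτ)) ≈ 3.8655.
Each bolus raises the concentration by D/Vd = 1867/261 ≈ 7.153 mg/L.
Cmax,ss = C₀/(1 − f) ≈ 7.153/0.2587 ≈ 27.650 mg/L.
Steady-state trough Cmin,ss = Cmax,ss·f ≈ 27.650 × 0.7413 ≈ 20.497 mg/L.
Trough 20.5 mg/L vs MEC 8 mg/L: adequate.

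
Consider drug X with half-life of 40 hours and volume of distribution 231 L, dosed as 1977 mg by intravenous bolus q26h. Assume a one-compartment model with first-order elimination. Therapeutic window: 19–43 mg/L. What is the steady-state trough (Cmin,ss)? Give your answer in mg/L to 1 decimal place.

Over one 26-h interval, 26/40 ≈ 0.65 half-lives elapse, leaving f ≈ 0.6373 of each dose.
Single-dose peak C₀ = D/Vd = 1977/231 ≈ 8.558 mg/L.
Steady-state trough Cmin,ss = C₀·f/(1−f) ≈ 8.558 × 0.6373/0.3627 ≈ 15.037 mg/L.
Trough 15.0 mg/L vs MEC 19 mg/L: subtherapeutic.

15.0 mg/L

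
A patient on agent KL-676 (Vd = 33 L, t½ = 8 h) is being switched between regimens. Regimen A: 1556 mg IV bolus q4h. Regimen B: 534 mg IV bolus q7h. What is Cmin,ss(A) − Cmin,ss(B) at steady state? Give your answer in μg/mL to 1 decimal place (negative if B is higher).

Regimen A: f = (1/2)^(4/8) ≈ 0.7071; Cmin,ss = (1556/33)·f/(1−f) ≈ 113.830 μg/mL.
Regimen B: f = (1/2)^(7/8) ≈ 0.5453; Cmin,ss = (534/33)·f/(1−f) ≈ 19.406 μg/mL.
Difference ≈ 113.830 − 19.406 ≈ 94.424 μg/mL.

94.4 μg/mL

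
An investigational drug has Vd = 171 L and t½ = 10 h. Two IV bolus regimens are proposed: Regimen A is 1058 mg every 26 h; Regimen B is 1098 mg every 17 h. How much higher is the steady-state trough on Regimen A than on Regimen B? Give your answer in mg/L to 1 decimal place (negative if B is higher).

Regimen A: f = (1/2)^(26/10) ≈ 0.1649; Cmin,ss = (1058/171)·f/(1−f) ≈ 1.222 mg/L.
Regimen B: f = (1/2)^(17/10) ≈ 0.3078; Cmin,ss = (1098/171)·f/(1−f) ≈ 2.855 mg/L.
Difference ≈ 1.222 − 2.855 ≈ -1.633 mg/L.

-1.6 mg/L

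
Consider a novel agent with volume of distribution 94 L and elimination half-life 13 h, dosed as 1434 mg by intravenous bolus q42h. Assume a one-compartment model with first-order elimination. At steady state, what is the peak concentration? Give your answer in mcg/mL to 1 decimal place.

k = ln2/t½ = ln2/13 ≈ 0.053319 h⁻¹; fraction remaining f = e^(−kτ) = e^(−0.053319×42) ≈ 0.1065.
Accumulation ratio R = 1/(1 − f) ≈ 1/0.8935 ≈ 1.1192.
Single-dose peak C₀ = D/Vd = 1434/94 ≈ 15.255 mcg/mL.
Cmax,ss = C₀/(1 − f) ≈ 15.255/0.8935 ≈ 17.073 mcg/mL.

17.1 mcg/mL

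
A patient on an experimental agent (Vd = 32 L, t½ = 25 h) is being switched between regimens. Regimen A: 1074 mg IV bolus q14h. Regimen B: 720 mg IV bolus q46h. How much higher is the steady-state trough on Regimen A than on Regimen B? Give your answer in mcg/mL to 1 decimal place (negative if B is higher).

62.0 mcg/mL

Regimen A: f = (1/2)^(14/25) ≈ 0.6783; Cmin,ss = (1074/32)·f/(1−f) ≈ 70.766 mcg/mL.
Regimen B: f = (1/2)^(46/25) ≈ 0.2793; Cmin,ss = (720/32)·f/(1−f) ≈ 8.720 mcg/mL.
Difference ≈ 70.766 − 8.720 ≈ 62.046 mcg/mL.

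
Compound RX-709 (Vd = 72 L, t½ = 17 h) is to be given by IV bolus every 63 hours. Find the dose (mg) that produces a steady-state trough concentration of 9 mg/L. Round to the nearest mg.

τ/t½ = 63/17 ≈ 3.7059, so f = (1/2)^(63/17) ≈ 0.076633.
Cmin,ss = (D/Vd)·f/(1−f), so D = Cmin,ss·Vd·(1−f)/f.
D = 9 × 72 × (1−f)/f ≈ 9 × 72 × 12.04921 ≈ 7807.89 mg.

7808 mg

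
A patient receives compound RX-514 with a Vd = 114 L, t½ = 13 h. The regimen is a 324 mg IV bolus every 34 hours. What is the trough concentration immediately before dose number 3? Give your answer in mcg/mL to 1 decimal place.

0.5 mcg/mL

f = (1/2)^(τ/t½) = (1/2)^(34/13) ≈ 0.1632.
C₀ = D/Vd = 324/114 ≈ 2.842 mcg/mL.
Before the 3rd dose, 2 doses have been given. Superposition: Cmin = C₀·(f + f²).
≈ 2.842 × (0.1632 + 0.0266) ≈ 2.842 × 0.1898 ≈ 0.539 mcg/mL.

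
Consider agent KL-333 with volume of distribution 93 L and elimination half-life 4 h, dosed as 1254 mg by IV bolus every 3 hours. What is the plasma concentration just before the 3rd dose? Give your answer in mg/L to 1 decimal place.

12.8 mg/L

f = (1/2)^(τ/t½) = (1/2)^(3/4) ≈ 0.5946.
C₀ = D/Vd = 1254/93 ≈ 13.484 mg/L.
Before the 3rd dose, 2 doses have been given. Superposition: Cmin = C₀·(f + f²).
≈ 13.484 × (0.5946 + 0.3535) ≈ 13.484 × 0.9481 ≈ 12.784 mg/L.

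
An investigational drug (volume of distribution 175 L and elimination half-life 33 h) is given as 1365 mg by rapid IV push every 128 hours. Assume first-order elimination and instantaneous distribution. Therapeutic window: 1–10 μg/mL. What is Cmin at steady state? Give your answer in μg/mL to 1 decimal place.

Over one 128-h interval, 128/33 ≈ 3.8788 half-lives elapse, leaving f ≈ 0.0680 of each dose.
Accumulation ratio R = 1/(1 − f) ≈ 1/0.9320 ≈ 1.0730.
Each bolus raises the concentration by D/Vd = 1365/175 ≈ 7.800 μg/mL.
Steady-state peak Cmax,ss = C₀·R ≈ 7.800 × 1.0730 ≈ 8.369 μg/mL.
Steady-state trough Cmin,ss = Cmax,ss·f ≈ 8.369 × 0.0680 ≈ 0.569 μg/mL.
Trough 0.6 μg/mL vs MEC 1 μg/mL: subtherapeutic.

0.6 μg/mL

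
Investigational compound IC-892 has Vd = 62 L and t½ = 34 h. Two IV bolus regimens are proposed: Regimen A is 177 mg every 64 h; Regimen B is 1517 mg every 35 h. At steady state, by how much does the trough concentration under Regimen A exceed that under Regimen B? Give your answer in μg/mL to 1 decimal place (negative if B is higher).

Regimen A: f = (1/2)^(64/34) ≈ 0.2712; Cmin,ss = (177/62)·f/(1−f) ≈ 1.062 μg/mL.
Regimen B: f = (1/2)^(35/34) ≈ 0.4899; Cmin,ss = (1517/62)·f/(1−f) ≈ 23.499 μg/mL.
Difference ≈ 1.062 − 23.499 ≈ -22.437 μg/mL.

-22.4 μg/mL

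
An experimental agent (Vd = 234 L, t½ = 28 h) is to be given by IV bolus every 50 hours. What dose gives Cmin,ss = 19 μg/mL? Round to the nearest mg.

10883 mg

τ/t½ = 50/28 ≈ 1.7857, so f = (1/2)^(50/28) ≈ 0.290032.
Cmin,ss = (D/Vd)·f/(1−f), so D = Cmin,ss·Vd·(1−f)/f.
D = 19 × 234 × (1−f)/f ≈ 19 × 234 × 2.44790 ≈ 10883.36 mg.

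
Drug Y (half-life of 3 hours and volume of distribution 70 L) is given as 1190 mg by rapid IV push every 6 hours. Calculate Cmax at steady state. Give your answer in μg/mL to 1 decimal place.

22.7 μg/mL

τ = 6 h = 2 half-lives, so f = (1/2)^2 = 0.25.
Accumulation ratio R = 1/(1 − f) = 1/0.75 = 4/3.
Single-dose peak C₀ = D/Vd = 1190/70 = 17 μg/mL.
Steady-state peak Cmax,ss = C₀·R = 17 × 4/3 ≈ 22.667 μg/mL.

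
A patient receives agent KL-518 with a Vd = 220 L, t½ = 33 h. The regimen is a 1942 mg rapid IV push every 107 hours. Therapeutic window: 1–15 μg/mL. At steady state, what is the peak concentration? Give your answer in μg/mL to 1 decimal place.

τ/t½ = 107/33 ≈ 3.2424, so fraction remaining f = (1/2)^(107/33) ≈ 0.1057.
At steady state, accumulation factor R = 1/(1 − e^(−kτ)) ≈ 1.1182.
Single-dose peak C₀ = D/Vd = 1942/220 ≈ 8.827 μg/mL.
Steady-state peak Cmax,ss = C₀·R ≈ 8.827 × 1.1182 ≈ 9.870 μg/mL.
Peak 9.9 μg/mL vs MTC 15 μg/mL: below toxic threshold.

9.9 μg/mL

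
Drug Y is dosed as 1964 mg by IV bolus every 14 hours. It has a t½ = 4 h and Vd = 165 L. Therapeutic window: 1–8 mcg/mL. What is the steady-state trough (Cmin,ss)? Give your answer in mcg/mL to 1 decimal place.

1.2 mcg/mL

τ/t½ = 14/4 ≈ 3.5, so fraction remaining f = (1/2)^(14/4) ≈ 0.0884.
At steady state, accumulation factor R = 1/(1 − e^(−kτ)) ≈ 1.0970.
Each bolus raises the concentration by D/Vd = 1964/165 ≈ 11.903 mcg/mL.
Cmax,ss = C₀/(1 − f) ≈ 11.903/0.9116 ≈ 13.057 mcg/mL.
One interval later, Cmin,ss = Cmax,ss·e^(−kτ) ≈ 13.057 × 0.0884 ≈ 1.154 mcg/mL.
Trough 1.2 mcg/mL vs MEC 1 mcg/mL: adequate.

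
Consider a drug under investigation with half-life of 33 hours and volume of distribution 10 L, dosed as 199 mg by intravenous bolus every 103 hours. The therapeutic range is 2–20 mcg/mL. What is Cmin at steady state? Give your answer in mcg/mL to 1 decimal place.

2.6 mcg/mL

k = ln2/t½ = ln2/33 ≈ 0.021004 h⁻¹; fraction remaining f = e^(−kτ) = e^(−0.021004×103) ≈ 0.1149.
Single-dose peak C₀ = D/Vd = 199/10 ≈ 19.900 mcg/mL.
Steady-state trough Cmin,ss = C₀·f/(1−f) ≈ 19.900 × 0.1149/0.8851 ≈ 2.583 mcg/mL.
Trough 2.6 mcg/mL vs MEC 2 mcg/mL: adequate.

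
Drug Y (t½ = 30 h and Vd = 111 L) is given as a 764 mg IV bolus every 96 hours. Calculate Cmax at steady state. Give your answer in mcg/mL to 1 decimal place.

τ/t½ = 96/30 ≈ 3.2, so fraction remaining f = (1/2)^(96/30) ≈ 0.1088.
At steady state, accumulation factor R = 1/(1 − e^(−kτ)) ≈ 1.1221.
Single-dose peak C₀ = D/Vd = 764/111 ≈ 6.883 mcg/mL.
Steady-state peak Cmax,ss = C₀·R ≈ 6.883 × 1.1221 ≈ 7.723 mcg/mL.

7.7 mcg/mL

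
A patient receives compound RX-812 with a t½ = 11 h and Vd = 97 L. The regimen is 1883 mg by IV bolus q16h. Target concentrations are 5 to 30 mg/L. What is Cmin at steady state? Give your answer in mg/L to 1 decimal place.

τ/t½ = 16/11 ≈ 1.4545, so fraction remaining f = (1/2)^(16/11) ≈ 0.3649.
Accumulation ratio R = 1/(1 − f) ≈ 1/0.6351 ≈ 1.5746.
Each bolus raises the concentration by D/Vd = 1883/97 ≈ 19.412 mg/L.
Cmax,ss = C₀/(1 − f) ≈ 19.412/0.6351 ≈ 30.565 mg/L.
One interval later, Cmin,ss = Cmax,ss·e^(−kτ) ≈ 30.565 × 0.3649 ≈ 11.153 mg/L.
Trough 11.2 mg/L vs MEC 5 mg/L: adequate.

11.2 mg/L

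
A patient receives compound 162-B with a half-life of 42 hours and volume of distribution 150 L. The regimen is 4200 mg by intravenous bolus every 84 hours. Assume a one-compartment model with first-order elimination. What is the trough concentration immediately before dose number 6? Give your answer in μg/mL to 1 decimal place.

f = (1/2)^(τ/t½) = (1/2)^(84/42) ≈ 0.2500.
C₀ = D/Vd = 4200/150 ≈ 28.000 μg/mL.
Before the 6th dose, 5 doses have been given. Superposition: Cmin = C₀·(f + f² + … + f^5).
≈ 28.000 × (0.2500 + 0.0625 + 0.0156 + 0.0039 + 0.0010) ≈ 28.000 × 0.3330 ≈ 9.324 μg/mL.

9.3 μg/mL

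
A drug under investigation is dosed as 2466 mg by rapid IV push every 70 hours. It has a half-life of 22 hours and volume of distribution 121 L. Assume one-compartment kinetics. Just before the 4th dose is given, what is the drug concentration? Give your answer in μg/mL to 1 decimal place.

f = (1/2)^(τ/t½) = (1/2)^(70/22) ≈ 0.1102.
C₀ = D/Vd = 2466/121 ≈ 20.380 μg/mL.
Before the 4th dose, 3 doses have been given. Superposition: Cmin = C₀·(f + f² + … + f^3).
≈ 20.380 × (0.1102 + 0.0121 + 0.0013) ≈ 20.380 × 0.1236 ≈ 2.519 μg/mL.

2.5 μg/mL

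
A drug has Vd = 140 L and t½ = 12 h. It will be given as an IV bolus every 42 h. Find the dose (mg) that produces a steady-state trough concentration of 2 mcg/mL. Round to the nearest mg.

τ/t½ = 42/12 ≈ 3.5, so f = (1/2)^(42/12) ≈ 0.088388.
Cmin,ss = (D/Vd)·f/(1−f), so D = Cmin,ss·Vd·(1−f)/f.
D = 2 × 140 × (1−f)/f ≈ 2 × 140 × 10.31375 ≈ 2887.85 mg.

2888 mg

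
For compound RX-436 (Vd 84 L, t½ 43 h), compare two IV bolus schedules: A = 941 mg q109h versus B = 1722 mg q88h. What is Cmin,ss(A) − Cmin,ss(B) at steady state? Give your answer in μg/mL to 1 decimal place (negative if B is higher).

Regimen A: f = (1/2)^(109/43) ≈ 0.1726; Cmin,ss = (941/84)·f/(1−f) ≈ 2.337 μg/mL.
Regimen B: f = (1/2)^(88/43) ≈ 0.2421; Cmin,ss = (1722/84)·f/(1−f) ≈ 6.548 μg/mL.
Difference ≈ 2.337 − 6.548 ≈ -4.211 μg/mL.

-4.2 μg/mL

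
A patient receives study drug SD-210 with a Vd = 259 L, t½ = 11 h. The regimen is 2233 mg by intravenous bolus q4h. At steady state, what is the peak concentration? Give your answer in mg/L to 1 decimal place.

Over one 4-h interval, 4/11 ≈ 0.36364 half-lives elapse, leaving f ≈ 0.7772 of each dose.
Accumulation ratio R = 1/(1 − f) ≈ 1/0.2228 ≈ 4.4883.
Single-dose peak C₀ = D/Vd = 2233/259 ≈ 8.622 mg/L.
Cmax,ss = C₀/(1 − f) ≈ 8.622/0.2228 ≈ 38.698 mg/L.

38.7 mg/L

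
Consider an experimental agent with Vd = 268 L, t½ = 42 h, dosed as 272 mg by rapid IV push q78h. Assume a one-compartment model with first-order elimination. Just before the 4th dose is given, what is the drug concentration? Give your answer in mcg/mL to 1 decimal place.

0.4 mcg/mL

f = (1/2)^(τ/t½) = (1/2)^(78/42) ≈ 0.2760.
C₀ = D/Vd = 272/268 ≈ 1.015 mcg/mL.
Before the 4th dose, 3 doses have been given. Superposition: Cmin = C₀·(f + f² + … + f^3).
≈ 1.015 × (0.2760 + 0.0762 + 0.0210) ≈ 1.015 × 0.3732 ≈ 0.379 mcg/mL.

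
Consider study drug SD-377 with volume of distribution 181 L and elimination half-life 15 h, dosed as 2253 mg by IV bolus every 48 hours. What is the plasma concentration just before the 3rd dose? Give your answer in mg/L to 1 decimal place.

f = (1/2)^(τ/t½) = (1/2)^(48/15) ≈ 0.1088.
C₀ = D/Vd = 2253/181 ≈ 12.448 mg/L.
Before the 3rd dose, 2 doses have been given. Superposition: Cmin = C₀·(f + f²).
≈ 12.448 × (0.1088 + 0.0118) ≈ 12.448 × 0.1206 ≈ 1.501 mg/L.

1.5 mg/L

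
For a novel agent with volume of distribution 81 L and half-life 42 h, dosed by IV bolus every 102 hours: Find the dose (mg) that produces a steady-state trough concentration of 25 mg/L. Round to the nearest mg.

τ/t½ = 102/42 ≈ 2.4286, so f = (1/2)^(102/42) ≈ 0.185749.
Cmin,ss = (D/Vd)·f/(1−f), so D = Cmin,ss·Vd·(1−f)/f.
D = 25 × 81 × (1−f)/f ≈ 25 × 81 × 4.38361 ≈ 8876.81 mg.

8877 mg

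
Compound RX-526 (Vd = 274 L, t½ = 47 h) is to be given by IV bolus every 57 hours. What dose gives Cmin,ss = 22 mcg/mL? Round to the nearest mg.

τ/t½ = 57/47 ≈ 1.2128, so f = (1/2)^(57/47) ≈ 0.431441.
Cmin,ss = (D/Vd)·f/(1−f), so D = Cmin,ss·Vd·(1−f)/f.
D = 22 × 274 × (1−f)/f ≈ 22 × 274 × 1.31781 ≈ 7943.76 mg.

7944 mg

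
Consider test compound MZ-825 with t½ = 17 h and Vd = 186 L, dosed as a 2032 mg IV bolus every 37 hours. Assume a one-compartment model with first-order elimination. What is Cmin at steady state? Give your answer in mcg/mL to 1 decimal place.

Over one 37-h interval, 37/17 ≈ 2.1765 half-lives elapse, leaving f ≈ 0.2212 of each dose.
Each bolus raises the concentration by D/Vd = 2032/186 ≈ 10.925 mcg/mL.
Steady-state trough Cmin,ss = C₀·f/(1−f) ≈ 10.925 × 0.2212/0.7788 ≈ 3.103 mcg/mL.

3.1 mcg/mL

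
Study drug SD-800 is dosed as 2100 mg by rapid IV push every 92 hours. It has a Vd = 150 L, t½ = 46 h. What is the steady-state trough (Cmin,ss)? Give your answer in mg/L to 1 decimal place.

4.7 mg/L

τ = 92 h = 2 half-lives, so f = (1/2)^2 = 0.25.
At steady state, R = 1/(1 − 0.25) = 4/3.
Single-dose peak C₀ = D/Vd = 2100/150 = 14 mg/L.
Steady-state peak Cmax,ss = C₀·R = 14 × 4/3 ≈ 18.667 mg/L.
Steady-state trough Cmin,ss = Cmax,ss·f ≈ 18.667 × 0.25 ≈ 4.667 mg/L.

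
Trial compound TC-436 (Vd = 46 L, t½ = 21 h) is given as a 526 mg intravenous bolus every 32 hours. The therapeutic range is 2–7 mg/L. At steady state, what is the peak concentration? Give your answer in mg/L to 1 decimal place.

17.5 mg/L

k = ln2/t½ = ln2/21 ≈ 0.033007 h⁻¹; fraction remaining f = e^(−kτ) = e^(−0.033007×32) ≈ 0.3478.
At steady state, accumulation factor R = 1/(1 − e^(−kτ)) ≈ 1.5333.
Each bolus raises the concentration by D/Vd = 526/46 ≈ 11.435 mg/L.
Cmax,ss = C₀/(1 − f) ≈ 11.435/0.6522 ≈ 17.533 mg/L.
Peak 17.5 mg/L vs MTC 7 mg/L: exceeds toxic threshold.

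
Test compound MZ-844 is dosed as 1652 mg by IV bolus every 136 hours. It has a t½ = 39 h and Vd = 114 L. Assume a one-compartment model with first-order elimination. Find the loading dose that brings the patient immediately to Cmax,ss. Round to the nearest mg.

1814 mg

f = (1/2)^(136/39) ≈ 0.089177; accumulation ratio R = 1/(1−f) ≈ 1.09791.
Loading dose to hit Cmax,ss on first dose: D_load = D_maint·R ≈ 1652 × 1.09791 ≈ 1813.75 mg.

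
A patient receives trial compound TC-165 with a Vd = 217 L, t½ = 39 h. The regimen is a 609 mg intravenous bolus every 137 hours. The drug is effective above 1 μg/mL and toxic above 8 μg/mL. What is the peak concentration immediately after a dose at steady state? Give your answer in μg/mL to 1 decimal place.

k = ln2/t½ = ln2/39 ≈ 0.017773 h⁻¹; fraction remaining f = e^(−kτ) = e^(−0.017773×137) ≈ 0.0876.
Accumulation ratio R = 1/(1 − f) ≈ 1/0.9124 ≈ 1.0960.
Each bolus raises the concentration by D/Vd = 609/217 ≈ 2.806 μg/mL.
Steady-state peak Cmax,ss = C₀·R ≈ 2.806 × 1.0960 ≈ 3.075 μg/mL.
Peak 3.1 μg/mL vs MTC 8 μg/mL: below toxic threshold.

3.1 μg/mL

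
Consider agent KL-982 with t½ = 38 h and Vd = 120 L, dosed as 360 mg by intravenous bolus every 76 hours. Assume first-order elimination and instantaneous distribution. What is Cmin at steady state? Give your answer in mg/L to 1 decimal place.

τ = 76 h = 2 half-lives, so f = (1/2)^2 = 0.25.
Accumulation ratio R = 1/(1 − f) = 1/0.75 = 4/3.
Single-dose peak C₀ = D/Vd = 360/120 = 3 mg/L.
Steady-state peak Cmax,ss = C₀·R = 3 × 4/3 ≈ 4.000 mg/L.
Steady-state trough Cmin,ss = Cmax,ss·f ≈ 4.000 × 0.25 ≈ 1.000 mg/L.

1.0 mg/L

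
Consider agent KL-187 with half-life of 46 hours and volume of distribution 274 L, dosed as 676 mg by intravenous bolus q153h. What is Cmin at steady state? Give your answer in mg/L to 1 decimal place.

0.3 mg/L

Over one 153-h interval, 153/46 ≈ 3.3261 half-lives elapse, leaving f ≈ 0.0997 of each dose.
Accumulation ratio R = 1/(1 − f) ≈ 1/0.9003 ≈ 1.1107.
Single-dose peak C₀ = D/Vd = 676/274 ≈ 2.467 mg/L.
Cmax,ss = C₀/(1 − f) ≈ 2.467/0.9003 ≈ 2.740 mg/L.
One interval later, Cmin,ss = Cmax,ss·e^(−kτ) ≈ 2.740 × 0.0997 ≈ 0.273 mg/L.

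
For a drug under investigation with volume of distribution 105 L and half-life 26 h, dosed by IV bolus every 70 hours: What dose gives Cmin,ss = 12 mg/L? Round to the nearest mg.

τ/t½ = 70/26 ≈ 2.6923, so f = (1/2)^(70/26) ≈ 0.154716.
Cmin,ss = (D/Vd)·f/(1−f), so D = Cmin,ss·Vd·(1−f)/f.
D = 12 × 105 × (1−f)/f ≈ 12 × 105 × 5.46346 ≈ 6883.96 mg.

6884 mg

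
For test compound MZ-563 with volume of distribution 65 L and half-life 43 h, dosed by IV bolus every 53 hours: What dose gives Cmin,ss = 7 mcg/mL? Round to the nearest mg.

τ/t½ = 53/43 ≈ 1.2326, so f = (1/2)^(53/43) ≈ 0.425562.
Cmin,ss = (D/Vd)·f/(1−f), so D = Cmin,ss·Vd·(1−f)/f.
D = 7 × 65 × (1−f)/f ≈ 7 × 65 × 1.34983 ≈ 614.17 mg.

614 mg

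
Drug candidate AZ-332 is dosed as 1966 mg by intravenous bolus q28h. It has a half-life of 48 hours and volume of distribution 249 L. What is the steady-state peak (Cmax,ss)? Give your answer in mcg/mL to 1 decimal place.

23.7 mcg/mL

τ/t½ = 28/48 ≈ 0.58333, so fraction remaining f = (1/2)^(28/48) ≈ 0.6674.
Accumulation ratio R = 1/(1 − f) ≈ 1/0.3326 ≈ 3.0066.
Each bolus raises the concentration by D/Vd = 1966/249 ≈ 7.896 mcg/mL.
Cmax,ss = C₀/(1 − f) ≈ 7.896/0.3326 ≈ 23.740 mcg/mL.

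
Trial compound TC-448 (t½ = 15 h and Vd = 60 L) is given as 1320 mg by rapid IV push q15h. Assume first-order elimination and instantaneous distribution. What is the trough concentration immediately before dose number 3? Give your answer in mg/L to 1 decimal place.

f = (1/2)^(τ/t½) = (1/2)^(15/15) ≈ 0.5000.
C₀ = D/Vd = 1320/60 ≈ 22.000 mg/L.
Before the 3rd dose, 2 doses have been given. Superposition: Cmin = C₀·(f + f²).
≈ 22.000 × (0.5000 + 0.2500) ≈ 22.000 × 0.7500 ≈ 16.500 mg/L.

16.5 mg/L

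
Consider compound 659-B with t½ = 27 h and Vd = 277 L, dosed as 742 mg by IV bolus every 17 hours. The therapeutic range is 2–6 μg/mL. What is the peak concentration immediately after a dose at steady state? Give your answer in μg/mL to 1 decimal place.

7.6 μg/mL

Over one 17-h interval, 17/27 ≈ 0.62963 half-lives elapse, leaving f ≈ 0.6463 of each dose.
At steady state, accumulation factor R = 1/(1 − e^(−kτ)) ≈ 2.8273.
Each bolus raises the concentration by D/Vd = 742/277 ≈ 2.679 μg/mL.
Steady-state peak Cmax,ss = C₀·R ≈ 2.679 × 2.8273 ≈ 7.574 μg/mL.
Peak 7.6 μg/mL vs MTC 6 μg/mL: exceeds toxic threshold.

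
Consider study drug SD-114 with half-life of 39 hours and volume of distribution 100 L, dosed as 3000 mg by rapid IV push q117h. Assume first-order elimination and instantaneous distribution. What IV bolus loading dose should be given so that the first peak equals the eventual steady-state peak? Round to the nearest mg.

f = (1/2)^(117/39) ≈ 0.125000; accumulation ratio R = 1/(1−f) ≈ 1.14286.
Loading dose to hit Cmax,ss on first dose: D_load = D_maint·R ≈ 3000 × 1.14286 ≈ 3428.58 mg.

3429 mg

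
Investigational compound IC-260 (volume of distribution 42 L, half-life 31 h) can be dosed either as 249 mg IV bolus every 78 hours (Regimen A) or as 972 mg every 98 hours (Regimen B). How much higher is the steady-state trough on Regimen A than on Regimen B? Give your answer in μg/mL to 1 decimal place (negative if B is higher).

-1.7 μg/mL

Regimen A: f = (1/2)^(78/31) ≈ 0.1748; Cmin,ss = (249/42)·f/(1−f) ≈ 1.256 μg/mL.
Regimen B: f = (1/2)^(98/31) ≈ 0.1118; Cmin,ss = (972/42)·f/(1−f) ≈ 2.913 μg/mL.
Difference ≈ 1.256 − 2.913 ≈ -1.657 μg/mL.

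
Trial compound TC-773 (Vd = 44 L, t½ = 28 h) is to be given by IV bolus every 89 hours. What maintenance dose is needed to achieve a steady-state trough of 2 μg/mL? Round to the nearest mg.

τ/t½ = 89/28 ≈ 3.1786, so f = (1/2)^(89/28) ≈ 0.110447.
Cmin,ss = (D/Vd)·f/(1−f), so D = Cmin,ss·Vd·(1−f)/f.
D = 2 × 44 × (1−f)/f ≈ 2 × 44 × 8.05412 ≈ 708.76 mg.

709 mg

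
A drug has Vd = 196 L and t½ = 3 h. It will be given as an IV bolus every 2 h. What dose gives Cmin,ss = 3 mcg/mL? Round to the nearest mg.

345 mg

τ/t½ = 2/3 ≈ 0.66667, so f = (1/2)^(2/3) ≈ 0.629961.
Cmin,ss = (D/Vd)·f/(1−f), so D = Cmin,ss·Vd·(1−f)/f.
D = 3 × 196 × (1−f)/f ≈ 3 × 196 × 0.58740 ≈ 345.39 mg.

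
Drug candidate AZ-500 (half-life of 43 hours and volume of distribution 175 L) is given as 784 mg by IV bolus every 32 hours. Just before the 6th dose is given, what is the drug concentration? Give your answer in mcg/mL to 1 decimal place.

6.1 mcg/mL

f = (1/2)^(τ/t½) = (1/2)^(32/43) ≈ 0.5970.
C₀ = D/Vd = 784/175 ≈ 4.480 mcg/mL.
Before the 6th dose, 5 doses have been given. Superposition: Cmin = C₀·(f + f² + … + f^5).
≈ 4.480 × (0.5970 + 0.3564 + 0.2128 + 0.1270 + 0.0758) ≈ 4.480 × 1.3690 ≈ 6.133 mcg/mL.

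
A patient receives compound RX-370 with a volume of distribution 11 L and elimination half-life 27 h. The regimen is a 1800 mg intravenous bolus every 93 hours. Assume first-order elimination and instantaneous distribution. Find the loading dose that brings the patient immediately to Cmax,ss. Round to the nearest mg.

f = (1/2)^(93/27) ≈ 0.091858; accumulation ratio R = 1/(1−f) ≈ 1.10115.
Loading dose to hit Cmax,ss on first dose: D_load = D_maint·R ≈ 1800 × 1.10115 ≈ 1982.07 mg.

1982 mg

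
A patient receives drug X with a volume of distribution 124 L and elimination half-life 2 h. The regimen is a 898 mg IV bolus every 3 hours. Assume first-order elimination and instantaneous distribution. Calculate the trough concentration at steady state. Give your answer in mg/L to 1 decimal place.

4.0 mg/L

k = ln2/t½ = ln2/2 ≈ 0.346574 h⁻¹; fraction remaining f = e^(−kτ) = e^(−0.346574×3) ≈ 0.3536.
Each bolus raises the concentration by D/Vd = 898/124 ≈ 7.242 mg/L.
Steady-state trough Cmin,ss = C₀·f/(1−f) ≈ 7.242 × 0.3536/0.6464 ≈ 3.962 mg/L.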